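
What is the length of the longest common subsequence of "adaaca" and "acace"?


LCS of "adaaca" and "acace"
DP table:
           a    c    a    c    e
      0    0    0    0    0    0
  a   0    1    1    1    1    1
  d   0    1    1    1    1    1
  a   0    1    1    2    2    2
  a   0    1    1    2    2    2
  c   0    1    2    2    3    3
  a   0    1    2    3    3    3
LCS length = dp[6][5] = 3

3


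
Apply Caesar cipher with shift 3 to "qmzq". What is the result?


Caesar cipher: shift "qmzq" by 3
  'q' (pos 16) + 3 = pos 19 = 't'
  'm' (pos 12) + 3 = pos 15 = 'p'
  'z' (pos 25) + 3 = pos 2 = 'c'
  'q' (pos 16) + 3 = pos 19 = 't'
Result: tpct

tpct


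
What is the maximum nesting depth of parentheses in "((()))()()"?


Input: "((()))()()"
Tracking depth:
  Position 0 '(': depth becomes 1
  Position 1 '(': depth becomes 2
  Position 2 '(': depth becomes 3
  Position 3 ')': depth becomes 2
  Position 4 ')': depth becomes 1
  Position 5 ')': depth becomes 0
  Position 6 '(': depth becomes 1
  Position 7 ')': depth becomes 0
  Position 8 '(': depth becomes 1
  Position 9 ')': depth becomes 0
Maximum depth reached: 3

3


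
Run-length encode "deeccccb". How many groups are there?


Input: deeccccb
Scanning for consecutive runs:
  Group 1: 'd' x 1 (positions 0-0)
  Group 2: 'e' x 2 (positions 1-2)
  Group 3: 'c' x 4 (positions 3-6)
  Group 4: 'b' x 1 (positions 7-7)
Total groups: 4

4


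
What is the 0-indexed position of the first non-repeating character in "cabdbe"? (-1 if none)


Input: cabdbe
Character frequencies:
  'a': 1
  'b': 2
  'c': 1
  'd': 1
  'e': 1
Scanning left to right for freq == 1:
  Position 0 ('c'): unique! => answer = 0

0


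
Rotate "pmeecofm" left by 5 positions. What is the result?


Input: "pmeecofm", rotate left by 5
First 5 characters: "pmeec"
Remaining characters: "ofm"
Concatenate remaining + first: "ofm" + "pmeec" = "ofmpmeec"

ofmpmeec


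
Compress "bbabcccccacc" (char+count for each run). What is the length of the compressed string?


Input: bbabcccccacc
Runs:
  'b' x 2 => "b2"
  'a' x 1 => "a1"
  'b' x 1 => "b1"
  'c' x 5 => "c5"
  'a' x 1 => "a1"
  'c' x 2 => "c2"
Compressed: "b2a1b1c5a1c2"
Compressed length: 12

12


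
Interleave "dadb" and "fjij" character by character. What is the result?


Interleaving "dadb" and "fjij":
  Position 0: 'd' from first, 'f' from second => "df"
  Position 1: 'a' from first, 'j' from second => "aj"
  Position 2: 'd' from first, 'i' from second => "di"
  Position 3: 'b' from first, 'j' from second => "bj"
Result: dfajdibj

dfajdibj


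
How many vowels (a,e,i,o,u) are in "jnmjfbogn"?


Input: jnmjfbogn
Checking each character:
  'j' at position 0: consonant
  'n' at position 1: consonant
  'm' at position 2: consonant
  'j' at position 3: consonant
  'f' at position 4: consonant
  'b' at position 5: consonant
  'o' at position 6: vowel (running total: 1)
  'g' at position 7: consonant
  'n' at position 8: consonant
Total vowels: 1

1


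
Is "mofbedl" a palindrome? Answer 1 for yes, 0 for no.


Input: mofbedl
Reversed: ldebfom
  Compare pos 0 ('m') with pos 6 ('l'): MISMATCH
  Compare pos 1 ('o') with pos 5 ('d'): MISMATCH
  Compare pos 2 ('f') with pos 4 ('e'): MISMATCH
Result: not a palindrome

0


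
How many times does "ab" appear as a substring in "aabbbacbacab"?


Searching for "ab" in "aabbbacbacab"
Scanning each position:
  Position 0: "aa" => no
  Position 1: "ab" => MATCH
  Position 2: "bb" => no
  Position 3: "bb" => no
  Position 4: "ba" => no
  Position 5: "ac" => no
  Position 6: "cb" => no
  Position 7: "ba" => no
  Position 8: "ac" => no
  Position 9: "ca" => no
  Position 10: "ab" => MATCH
Total occurrences: 2

2


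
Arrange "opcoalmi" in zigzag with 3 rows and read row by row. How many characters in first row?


Zigzag "opcoalmi" into 3 rows:
Placing characters:
  'o' => row 0
  'p' => row 1
  'c' => row 2
  'o' => row 1
  'a' => row 0
  'l' => row 1
  'm' => row 2
  'i' => row 1
Rows:
  Row 0: "oa"
  Row 1: "poli"
  Row 2: "cm"
First row length: 2

2


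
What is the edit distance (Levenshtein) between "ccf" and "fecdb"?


Computing edit distance: "ccf" -> "fecdb"
DP table:
           f    e    c    d    b
      0    1    2    3    4    5
  c   1    1    2    2    3    4
  c   2    2    2    2    3    4
  f   3    2    3    3    3    4
Edit distance = dp[3][5] = 4

4


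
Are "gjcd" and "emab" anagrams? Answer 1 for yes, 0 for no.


Strings: "gjcd", "emab"
Sorted first:  cdgj
Sorted second: abem
Differ at position 0: 'c' vs 'a' => not anagrams

0


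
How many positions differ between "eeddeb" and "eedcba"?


Comparing "eeddeb" and "eedcba" position by position:
  Position 0: 'e' vs 'e' => same
  Position 1: 'e' vs 'e' => same
  Position 2: 'd' vs 'd' => same
  Position 3: 'd' vs 'c' => DIFFER
  Position 4: 'e' vs 'b' => DIFFER
  Position 5: 'b' vs 'a' => DIFFER
Positions that differ: 3

3


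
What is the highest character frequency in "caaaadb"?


Input: caaaadb
Character counts:
  'a': 4
  'b': 1
  'c': 1
  'd': 1
Maximum frequency: 4

4


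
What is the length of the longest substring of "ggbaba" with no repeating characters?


Input: "ggbaba"
Sliding window (track last position of each char):
  Position 0 ('g'): window [0,0] length 1 -- new best
  Position 1 ('g'): repeat (last at 0), move window start to 1
  Position 1 ('g'): window [1,1] length 1
  Position 2 ('b'): window [1,2] length 2 -- new best
  Position 3 ('a'): window [1,3] length 3 -- new best
  Position 4 ('b'): repeat (last at 2), move window start to 3
  Position 4 ('b'): window [3,4] length 2
  Position 5 ('a'): repeat (last at 3), move window start to 4
  Position 5 ('a'): window [4,5] length 2
Longest substring with no repeats: "gba" with length 3

3


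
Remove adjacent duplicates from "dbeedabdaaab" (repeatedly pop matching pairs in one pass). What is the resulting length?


Input: dbeedabdaaab
Stack-based adjacent duplicate removal:
  Read 'd': push. Stack: d
  Read 'b': push. Stack: db
  Read 'e': push. Stack: dbe
  Read 'e': matches stack top 'e' => pop. Stack: db
  Read 'd': push. Stack: dbd
  Read 'a': push. Stack: dbda
  Read 'b': push. Stack: dbdab
  Read 'd': push. Stack: dbdabd
  Read 'a': push. Stack: dbdabda
  Read 'a': matches stack top 'a' => pop. Stack: dbdabd
  Read 'a': push. Stack: dbdabda
  Read 'b': push. Stack: dbdabdab
Final stack: "dbdabdab" (length 8)

8


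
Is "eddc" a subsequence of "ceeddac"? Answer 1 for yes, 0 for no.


Check if "eddc" is a subsequence of "ceeddac"
Greedy scan:
  Position 0 ('c'): no match needed
  Position 1 ('e'): matches sub[0] = 'e'
  Position 2 ('e'): no match needed
  Position 3 ('d'): matches sub[1] = 'd'
  Position 4 ('d'): matches sub[2] = 'd'
  Position 5 ('a'): no match needed
  Position 6 ('c'): matches sub[3] = 'c'
All 4 characters matched => is a subsequence

1


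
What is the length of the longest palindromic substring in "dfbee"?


Input: "dfbee"
Checking substrings for palindromes:
  [3:5] "ee" (len 2) => palindrome
Longest palindromic substring: "ee" with length 2

2


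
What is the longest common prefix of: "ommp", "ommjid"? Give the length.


Words: ommp, ommjid
  Position 0: all 'o' => match
  Position 1: all 'm' => match
  Position 2: all 'm' => match
  Position 3: ('p', 'j') => mismatch, stop
LCP = "omm" (length 3)

3


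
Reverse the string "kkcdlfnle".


Input: kkcdlfnle
Reading characters right to left:
  Position 8: 'e'
  Position 7: 'l'
  Position 6: 'n'
  Position 5: 'f'
  Position 4: 'l'
  Position 3: 'd'
  Position 2: 'c'
  Position 1: 'k'
  Position 0: 'k'
Reversed: elnfldckk

elnfldckk


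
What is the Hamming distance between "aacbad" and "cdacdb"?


Comparing "aacbad" and "cdacdb" position by position:
  Position 0: 'a' vs 'c' => differ
  Position 1: 'a' vs 'd' => differ
  Position 2: 'c' vs 'a' => differ
  Position 3: 'b' vs 'c' => differ
  Position 4: 'a' vs 'd' => differ
  Position 5: 'd' vs 'b' => differ
Total differences (Hamming distance): 6

6


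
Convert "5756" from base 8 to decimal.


Input: "5756" in base 8
Positional expansion:
  Digit '5' (value 5) x 8^3 = 2560
  Digit '7' (value 7) x 8^2 = 448
  Digit '5' (value 5) x 8^1 = 40
  Digit '6' (value 6) x 8^0 = 6
Sum = 3054

3054


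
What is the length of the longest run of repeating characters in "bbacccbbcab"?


Input: "bbacccbbcab"
Scanning for longest run:
  Position 1 ('b'): continues run of 'b', length=2
  Position 2 ('a'): new char, reset run to 1
  Position 3 ('c'): new char, reset run to 1
  Position 4 ('c'): continues run of 'c', length=2
  Position 5 ('c'): continues run of 'c', length=3
  Position 6 ('b'): new char, reset run to 1
  Position 7 ('b'): continues run of 'b', length=2
  Position 8 ('c'): new char, reset run to 1
  Position 9 ('a'): new char, reset run to 1
  Position 10 ('b'): new char, reset run to 1
Longest run: 'c' with length 3

3


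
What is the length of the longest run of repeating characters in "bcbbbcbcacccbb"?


Input: "bcbbbcbcacccbb"
Scanning for longest run:
  Position 1 ('c'): new char, reset run to 1
  Position 2 ('b'): new char, reset run to 1
  Position 3 ('b'): continues run of 'b', length=2
  Position 4 ('b'): continues run of 'b', length=3
  Position 5 ('c'): new char, reset run to 1
  Position 6 ('b'): new char, reset run to 1
  Position 7 ('c'): new char, reset run to 1
  Position 8 ('a'): new char, reset run to 1
  Position 9 ('c'): new char, reset run to 1
  Position 10 ('c'): continues run of 'c', length=2
  Position 11 ('c'): continues run of 'c', length=3
  Position 12 ('b'): new char, reset run to 1
  Position 13 ('b'): continues run of 'b', length=2
Longest run: 'b' with length 3

3


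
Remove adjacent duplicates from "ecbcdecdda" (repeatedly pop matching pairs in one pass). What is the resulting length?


Input: ecbcdecdda
Stack-based adjacent duplicate removal:
  Read 'e': push. Stack: e
  Read 'c': push. Stack: ec
  Read 'b': push. Stack: ecb
  Read 'c': push. Stack: ecbc
  Read 'd': push. Stack: ecbcd
  Read 'e': push. Stack: ecbcde
  Read 'c': push. Stack: ecbcdec
  Read 'd': push. Stack: ecbcdecd
  Read 'd': matches stack top 'd' => pop. Stack: ecbcdec
  Read 'a': push. Stack: ecbcdeca
Final stack: "ecbcdeca" (length 8)

8


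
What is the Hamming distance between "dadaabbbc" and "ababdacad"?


Comparing "dadaabbbc" and "ababdacad" position by position:
  Position 0: 'd' vs 'a' => differ
  Position 1: 'a' vs 'b' => differ
  Position 2: 'd' vs 'a' => differ
  Position 3: 'a' vs 'b' => differ
  Position 4: 'a' vs 'd' => differ
  Position 5: 'b' vs 'a' => differ
  Position 6: 'b' vs 'c' => differ
  Position 7: 'b' vs 'a' => differ
  Position 8: 'c' vs 'd' => differ
Total differences (Hamming distance): 9

9


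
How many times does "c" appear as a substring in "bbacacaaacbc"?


Searching for "c" in "bbacacaaacbc"
Scanning each position:
  Position 0: "b" => no
  Position 1: "b" => no
  Position 2: "a" => no
  Position 3: "c" => MATCH
  Position 4: "a" => no
  Position 5: "c" => MATCH
  Position 6: "a" => no
  Position 7: "a" => no
  Position 8: "a" => no
  Position 9: "c" => MATCH
  Position 10: "b" => no
  Position 11: "c" => MATCH
Total occurrences: 4

4


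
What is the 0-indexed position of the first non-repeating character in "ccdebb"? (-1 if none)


Input: ccdebb
Character frequencies:
  'b': 2
  'c': 2
  'd': 1
  'e': 1
Scanning left to right for freq == 1:
  Position 0 ('c'): freq=2, skip
  Position 1 ('c'): freq=2, skip
  Position 2 ('d'): unique! => answer = 2

2


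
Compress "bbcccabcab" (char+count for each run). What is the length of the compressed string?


Input: bbcccabcab
Runs:
  'b' x 2 => "b2"
  'c' x 3 => "c3"
  'a' x 1 => "a1"
  'b' x 1 => "b1"
  'c' x 1 => "c1"
  'a' x 1 => "a1"
  'b' x 1 => "b1"
Compressed: "b2c3a1b1c1a1b1"
Compressed length: 14

14


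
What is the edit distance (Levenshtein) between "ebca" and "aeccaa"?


Computing edit distance: "ebca" -> "aeccaa"
DP table:
           a    e    c    c    a    a
      0    1    2    3    4    5    6
  e   1    1    1    2    3    4    5
  b   2    2    2    2    3    4    5
  c   3    3    3    2    2    3    4
  a   4    3    4    3    3    2    3
Edit distance = dp[4][6] = 3

3


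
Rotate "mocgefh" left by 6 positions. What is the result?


Input: "mocgefh", rotate left by 6
First 6 characters: "mocgef"
Remaining characters: "h"
Concatenate remaining + first: "h" + "mocgef" = "hmocgef"

hmocgef


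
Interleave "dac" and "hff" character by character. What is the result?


Interleaving "dac" and "hff":
  Position 0: 'd' from first, 'h' from second => "dh"
  Position 1: 'a' from first, 'f' from second => "af"
  Position 2: 'c' from first, 'f' from second => "cf"
Result: dhafcf

dhafcf


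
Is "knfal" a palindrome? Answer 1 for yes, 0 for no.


Input: knfal
Reversed: lafnk
  Compare pos 0 ('k') with pos 4 ('l'): MISMATCH
  Compare pos 1 ('n') with pos 3 ('a'): MISMATCH
Result: not a palindrome

0


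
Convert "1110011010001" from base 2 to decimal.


Input: "1110011010001" in base 2
Positional expansion:
  Digit '1' (value 1) x 2^12 = 4096
  Digit '1' (value 1) x 2^11 = 2048
  Digit '1' (value 1) x 2^10 = 1024
  Digit '0' (value 0) x 2^9 = 0
  Digit '0' (value 0) x 2^8 = 0
  Digit '1' (value 1) x 2^7 = 128
  Digit '1' (value 1) x 2^6 = 64
  Digit '0' (value 0) x 2^5 = 0
  Digit '1' (value 1) x 2^4 = 16
  Digit '0' (value 0) x 2^3 = 0
  Digit '0' (value 0) x 2^2 = 0
  Digit '0' (value 0) x 2^1 = 0
  Digit '1' (value 1) x 2^0 = 1
Sum = 7377

7377


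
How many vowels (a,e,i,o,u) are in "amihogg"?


Input: amihogg
Checking each character:
  'a' at position 0: vowel (running total: 1)
  'm' at position 1: consonant
  'i' at position 2: vowel (running total: 2)
  'h' at position 3: consonant
  'o' at position 4: vowel (running total: 3)
  'g' at position 5: consonant
  'g' at position 6: consonant
Total vowels: 3

3


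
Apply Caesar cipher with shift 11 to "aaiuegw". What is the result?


Caesar cipher: shift "aaiuegw" by 11
  'a' (pos 0) + 11 = pos 11 = 'l'
  'a' (pos 0) + 11 = pos 11 = 'l'
  'i' (pos 8) + 11 = pos 19 = 't'
  'u' (pos 20) + 11 = pos 5 = 'f'
  'e' (pos 4) + 11 = pos 15 = 'p'
  'g' (pos 6) + 11 = pos 17 = 'r'
  'w' (pos 22) + 11 = pos 7 = 'h'
Result: lltfprh

lltfprh


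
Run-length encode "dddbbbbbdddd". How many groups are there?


Input: dddbbbbbdddd
Scanning for consecutive runs:
  Group 1: 'd' x 3 (positions 0-2)
  Group 2: 'b' x 5 (positions 3-7)
  Group 3: 'd' x 4 (positions 8-11)
Total groups: 3

3


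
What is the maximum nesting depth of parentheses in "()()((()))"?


Input: "()()((()))"
Tracking depth:
  Position 0 '(': depth becomes 1
  Position 1 ')': depth becomes 0
  Position 2 '(': depth becomes 1
  Position 3 ')': depth becomes 0
  Position 4 '(': depth becomes 1
  Position 5 '(': depth becomes 2
  Position 6 '(': depth becomes 3
  Position 7 ')': depth becomes 2
  Position 8 ')': depth becomes 1
  Position 9 ')': depth becomes 0
Maximum depth reached: 3

3


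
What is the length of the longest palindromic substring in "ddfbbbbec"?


Input: "ddfbbbbec"
Checking substrings for palindromes:
  [3:7] "bbbb" (len 4) => palindrome
  [3:6] "bbb" (len 3) => palindrome
  [4:7] "bbb" (len 3) => palindrome
  [0:2] "dd" (len 2) => palindrome
  [3:5] "bb" (len 2) => palindrome
  [4:6] "bb" (len 2) => palindrome
Longest palindromic substring: "bbbb" with length 4

4


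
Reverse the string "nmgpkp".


Input: nmgpkp
Reading characters right to left:
  Position 5: 'p'
  Position 4: 'k'
  Position 3: 'p'
  Position 2: 'g'
  Position 1: 'm'
  Position 0: 'n'
Reversed: pkpgmn

pkpgmn


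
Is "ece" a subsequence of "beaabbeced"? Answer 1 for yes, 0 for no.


Check if "ece" is a subsequence of "beaabbeced"
Greedy scan:
  Position 0 ('b'): no match needed
  Position 1 ('e'): matches sub[0] = 'e'
  Position 2 ('a'): no match needed
  Position 3 ('a'): no match needed
  Position 4 ('b'): no match needed
  Position 5 ('b'): no match needed
  Position 6 ('e'): no match needed
  Position 7 ('c'): matches sub[1] = 'c'
  Position 8 ('e'): matches sub[2] = 'e'
  Position 9 ('d'): no match needed
All 3 characters matched => is a subsequence

1


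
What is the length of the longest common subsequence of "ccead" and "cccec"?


LCS of "ccead" and "cccec"
DP table:
           c    c    c    e    c
      0    0    0    0    0    0
  c   0    1    1    1    1    1
  c   0    1    2    2    2    2
  e   0    1    2    2    3    3
  a   0    1    2    2    3    3
  d   0    1    2    2    3    3
LCS length = dp[5][5] = 3

3


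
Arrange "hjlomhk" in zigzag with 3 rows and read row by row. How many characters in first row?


Zigzag "hjlomhk" into 3 rows:
Placing characters:
  'h' => row 0
  'j' => row 1
  'l' => row 2
  'o' => row 1
  'm' => row 0
  'h' => row 1
  'k' => row 2
Rows:
  Row 0: "hm"
  Row 1: "joh"
  Row 2: "lk"
First row length: 2

2


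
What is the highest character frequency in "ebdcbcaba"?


Input: ebdcbcaba
Character counts:
  'a': 2
  'b': 3
  'c': 2
  'd': 1
  'e': 1
Maximum frequency: 3

3


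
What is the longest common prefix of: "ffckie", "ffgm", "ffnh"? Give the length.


Words: ffckie, ffgm, ffnh
  Position 0: all 'f' => match
  Position 1: all 'f' => match
  Position 2: ('c', 'g', 'n') => mismatch, stop
LCP = "ff" (length 2)

2


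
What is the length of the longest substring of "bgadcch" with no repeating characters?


Input: "bgadcch"
Sliding window (track last position of each char):
  Position 0 ('b'): window [0,0] length 1 -- new best
  Position 1 ('g'): window [0,1] length 2 -- new best
  Position 2 ('a'): window [0,2] length 3 -- new best
  Position 3 ('d'): window [0,3] length 4 -- new best
  Position 4 ('c'): window [0,4] length 5 -- new best
  Position 5 ('c'): repeat (last at 4), move window start to 5
  Position 5 ('c'): window [5,5] length 1
  Position 6 ('h'): window [5,6] length 2
Longest substring with no repeats: "bgadc" with length 5

5


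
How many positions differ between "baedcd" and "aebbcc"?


Comparing "baedcd" and "aebbcc" position by position:
  Position 0: 'b' vs 'a' => DIFFER
  Position 1: 'a' vs 'e' => DIFFER
  Position 2: 'e' vs 'b' => DIFFER
  Position 3: 'd' vs 'b' => DIFFER
  Position 4: 'c' vs 'c' => same
  Position 5: 'd' vs 'c' => DIFFER
Positions that differ: 5

5


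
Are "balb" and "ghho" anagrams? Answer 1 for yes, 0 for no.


Strings: "balb", "ghho"
Sorted first:  abbl
Sorted second: ghho
Differ at position 0: 'a' vs 'g' => not anagrams

0


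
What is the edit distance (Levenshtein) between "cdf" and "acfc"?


Computing edit distance: "cdf" -> "acfc"
DP table:
           a    c    f    c
      0    1    2    3    4
  c   1    1    1    2    3
  d   2    2    2    2    3
  f   3    3    3    2    3
Edit distance = dp[3][4] = 3

3


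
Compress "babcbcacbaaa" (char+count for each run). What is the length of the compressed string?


Input: babcbcacbaaa
Runs:
  'b' x 1 => "b1"
  'a' x 1 => "a1"
  'b' x 1 => "b1"
  'c' x 1 => "c1"
  'b' x 1 => "b1"
  'c' x 1 => "c1"
  'a' x 1 => "a1"
  'c' x 1 => "c1"
  'b' x 1 => "b1"
  'a' x 3 => "a3"
Compressed: "b1a1b1c1b1c1a1c1b1a3"
Compressed length: 20

20


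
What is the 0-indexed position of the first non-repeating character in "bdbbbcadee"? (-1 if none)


Input: bdbbbcadee
Character frequencies:
  'a': 1
  'b': 4
  'c': 1
  'd': 2
  'e': 2
Scanning left to right for freq == 1:
  Position 0 ('b'): freq=4, skip
  Position 1 ('d'): freq=2, skip
  Position 2 ('b'): freq=4, skip
  Position 3 ('b'): freq=4, skip
  Position 4 ('b'): freq=4, skip
  Position 5 ('c'): unique! => answer = 5

5


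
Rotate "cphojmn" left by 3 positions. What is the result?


Input: "cphojmn", rotate left by 3
First 3 characters: "cph"
Remaining characters: "ojmn"
Concatenate remaining + first: "ojmn" + "cph" = "ojmncph"

ojmncph


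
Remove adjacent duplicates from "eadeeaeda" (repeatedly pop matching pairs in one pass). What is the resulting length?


Input: eadeeaeda
Stack-based adjacent duplicate removal:
  Read 'e': push. Stack: e
  Read 'a': push. Stack: ea
  Read 'd': push. Stack: ead
  Read 'e': push. Stack: eade
  Read 'e': matches stack top 'e' => pop. Stack: ead
  Read 'a': push. Stack: eada
  Read 'e': push. Stack: eadae
  Read 'd': push. Stack: eadaed
  Read 'a': push. Stack: eadaeda
Final stack: "eadaeda" (length 7)

7


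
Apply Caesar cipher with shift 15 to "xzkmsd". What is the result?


Caesar cipher: shift "xzkmsd" by 15
  'x' (pos 23) + 15 = pos 12 = 'm'
  'z' (pos 25) + 15 = pos 14 = 'o'
  'k' (pos 10) + 15 = pos 25 = 'z'
  'm' (pos 12) + 15 = pos 1 = 'b'
  's' (pos 18) + 15 = pos 7 = 'h'
  'd' (pos 3) + 15 = pos 18 = 's'
Result: mozbhs

mozbhs


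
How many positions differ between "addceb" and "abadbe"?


Comparing "addceb" and "abadbe" position by position:
  Position 0: 'a' vs 'a' => same
  Position 1: 'd' vs 'b' => DIFFER
  Position 2: 'd' vs 'a' => DIFFER
  Position 3: 'c' vs 'd' => DIFFER
  Position 4: 'e' vs 'b' => DIFFER
  Position 5: 'b' vs 'e' => DIFFER
Positions that differ: 5

5


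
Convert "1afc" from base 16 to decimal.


Input: "1afc" in base 16
Positional expansion:
  Digit '1' (value 1) x 16^3 = 4096
  Digit 'a' (value 10) x 16^2 = 2560
  Digit 'f' (value 15) x 16^1 = 240
  Digit 'c' (value 12) x 16^0 = 12
Sum = 6908

6908


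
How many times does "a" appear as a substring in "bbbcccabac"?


Searching for "a" in "bbbcccabac"
Scanning each position:
  Position 0: "b" => no
  Position 1: "b" => no
  Position 2: "b" => no
  Position 3: "c" => no
  Position 4: "c" => no
  Position 5: "c" => no
  Position 6: "a" => MATCH
  Position 7: "b" => no
  Position 8: "a" => MATCH
  Position 9: "c" => no
Total occurrences: 2

2


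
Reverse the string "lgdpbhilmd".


Input: lgdpbhilmd
Reading characters right to left:
  Position 9: 'd'
  Position 8: 'm'
  Position 7: 'l'
  Position 6: 'i'
  Position 5: 'h'
  Position 4: 'b'
  Position 3: 'p'
  Position 2: 'd'
  Position 1: 'g'
  Position 0: 'l'
Reversed: dmlihbpdgl

dmlihbpdgl


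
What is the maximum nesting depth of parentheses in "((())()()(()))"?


Input: "((())()()(()))"
Tracking depth:
  Position 0 '(': depth becomes 1
  Position 1 '(': depth becomes 2
  Position 2 '(': depth becomes 3
  Position 3 ')': depth becomes 2
  Position 4 ')': depth becomes 1
  Position 5 '(': depth becomes 2
  Position 6 ')': depth becomes 1
  Position 7 '(': depth becomes 2
  Position 8 ')': depth becomes 1
  Position 9 '(': depth becomes 2
  Position 10 '(': depth becomes 3
  Position 11 ')': depth becomes 2
  Position 12 ')': depth becomes 1
  Position 13 ')': depth becomes 0
Maximum depth reached: 3

3


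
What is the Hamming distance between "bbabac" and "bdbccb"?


Comparing "bbabac" and "bdbccb" position by position:
  Position 0: 'b' vs 'b' => same
  Position 1: 'b' vs 'd' => differ
  Position 2: 'a' vs 'b' => differ
  Position 3: 'b' vs 'c' => differ
  Position 4: 'a' vs 'c' => differ
  Position 5: 'c' vs 'b' => differ
Total differences (Hamming distance): 5

5


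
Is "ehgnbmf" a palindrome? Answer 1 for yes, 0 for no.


Input: ehgnbmf
Reversed: fmbnghe
  Compare pos 0 ('e') with pos 6 ('f'): MISMATCH
  Compare pos 1 ('h') with pos 5 ('m'): MISMATCH
  Compare pos 2 ('g') with pos 4 ('b'): MISMATCH
Result: not a palindrome

0


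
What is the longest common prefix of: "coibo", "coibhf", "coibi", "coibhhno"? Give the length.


Words: coibo, coibhf, coibi, coibhhno
  Position 0: all 'c' => match
  Position 1: all 'o' => match
  Position 2: all 'i' => match
  Position 3: all 'b' => match
  Position 4: ('o', 'h', 'i', 'h') => mismatch, stop
LCP = "coib" (length 4)

4


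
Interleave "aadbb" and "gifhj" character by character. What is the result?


Interleaving "aadbb" and "gifhj":
  Position 0: 'a' from first, 'g' from second => "ag"
  Position 1: 'a' from first, 'i' from second => "ai"
  Position 2: 'd' from first, 'f' from second => "df"
  Position 3: 'b' from first, 'h' from second => "bh"
  Position 4: 'b' from first, 'j' from second => "bj"
Result: agaidfbhbj

agaidfbhbj


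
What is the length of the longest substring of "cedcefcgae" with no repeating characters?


Input: "cedcefcgae"
Sliding window (track last position of each char):
  Position 0 ('c'): window [0,0] length 1 -- new best
  Position 1 ('e'): window [0,1] length 2 -- new best
  Position 2 ('d'): window [0,2] length 3 -- new best
  Position 3 ('c'): repeat (last at 0), move window start to 1
  Position 3 ('c'): window [1,3] length 3
  Position 4 ('e'): repeat (last at 1), move window start to 2
  Position 4 ('e'): window [2,4] length 3
  Position 5 ('f'): window [2,5] length 4 -- new best
  Position 6 ('c'): repeat (last at 3), move window start to 4
  Position 6 ('c'): window [4,6] length 3
  Position 7 ('g'): window [4,7] length 4
  Position 8 ('a'): window [4,8] length 5 -- new best
  Position 9 ('e'): repeat (last at 4), move window start to 5
  Position 9 ('e'): window [5,9] length 5
Longest substring with no repeats: "efcga" with length 5

5


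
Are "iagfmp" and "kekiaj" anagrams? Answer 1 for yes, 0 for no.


Strings: "iagfmp", "kekiaj"
Sorted first:  afgimp
Sorted second: aeijkk
Differ at position 1: 'f' vs 'e' => not anagrams

0


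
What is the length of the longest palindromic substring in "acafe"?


Input: "acafe"
Checking substrings for palindromes:
  [0:3] "aca" (len 3) => palindrome
Longest palindromic substring: "aca" with length 3

3


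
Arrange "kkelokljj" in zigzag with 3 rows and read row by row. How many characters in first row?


Zigzag "kkelokljj" into 3 rows:
Placing characters:
  'k' => row 0
  'k' => row 1
  'e' => row 2
  'l' => row 1
  'o' => row 0
  'k' => row 1
  'l' => row 2
  'j' => row 1
  'j' => row 0
Rows:
  Row 0: "koj"
  Row 1: "klkj"
  Row 2: "el"
First row length: 3

3


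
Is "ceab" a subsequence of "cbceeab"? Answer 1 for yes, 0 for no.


Check if "ceab" is a subsequence of "cbceeab"
Greedy scan:
  Position 0 ('c'): matches sub[0] = 'c'
  Position 1 ('b'): no match needed
  Position 2 ('c'): no match needed
  Position 3 ('e'): matches sub[1] = 'e'
  Position 4 ('e'): no match needed
  Position 5 ('a'): matches sub[2] = 'a'
  Position 6 ('b'): matches sub[3] = 'b'
All 4 characters matched => is a subsequence

1


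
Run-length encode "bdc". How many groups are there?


Input: bdc
Scanning for consecutive runs:
  Group 1: 'b' x 1 (positions 0-0)
  Group 2: 'd' x 1 (positions 1-1)
  Group 3: 'c' x 1 (positions 2-2)
Total groups: 3

3


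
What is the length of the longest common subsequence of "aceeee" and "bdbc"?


LCS of "aceeee" and "bdbc"
DP table:
           b    d    b    c
      0    0    0    0    0
  a   0    0    0    0    0
  c   0    0    0    0    1
  e   0    0    0    0    1
  e   0    0    0    0    1
  e   0    0    0    0    1
  e   0    0    0    0    1
LCS length = dp[6][4] = 1

1


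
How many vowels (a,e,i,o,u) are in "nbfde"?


Input: nbfde
Checking each character:
  'n' at position 0: consonant
  'b' at position 1: consonant
  'f' at position 2: consonant
  'd' at position 3: consonant
  'e' at position 4: vowel (running total: 1)
Total vowels: 1

1


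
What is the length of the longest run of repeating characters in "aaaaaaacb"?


Input: "aaaaaaacb"
Scanning for longest run:
  Position 1 ('a'): continues run of 'a', length=2
  Position 2 ('a'): continues run of 'a', length=3
  Position 3 ('a'): continues run of 'a', length=4
  Position 4 ('a'): continues run of 'a', length=5
  Position 5 ('a'): continues run of 'a', length=6
  Position 6 ('a'): continues run of 'a', length=7
  Position 7 ('c'): new char, reset run to 1
  Position 8 ('b'): new char, reset run to 1
Longest run: 'a' with length 7

7


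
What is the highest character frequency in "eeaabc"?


Input: eeaabc
Character counts:
  'a': 2
  'b': 1
  'c': 1
  'e': 2
Maximum frequency: 2

2


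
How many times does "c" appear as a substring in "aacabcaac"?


Searching for "c" in "aacabcaac"
Scanning each position:
  Position 0: "a" => no
  Position 1: "a" => no
  Position 2: "c" => MATCH
  Position 3: "a" => no
  Position 4: "b" => no
  Position 5: "c" => MATCH
  Position 6: "a" => no
  Position 7: "a" => no
  Position 8: "c" => MATCH
Total occurrences: 3

3


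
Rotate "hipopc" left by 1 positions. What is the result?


Input: "hipopc", rotate left by 1
First 1 characters: "h"
Remaining characters: "ipopc"
Concatenate remaining + first: "ipopc" + "h" = "ipopch"

ipopch


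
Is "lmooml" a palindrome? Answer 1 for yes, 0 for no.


Input: lmooml
Reversed: lmooml
  Compare pos 0 ('l') with pos 5 ('l'): match
  Compare pos 1 ('m') with pos 4 ('m'): match
  Compare pos 2 ('o') with pos 3 ('o'): match
Result: palindrome

1


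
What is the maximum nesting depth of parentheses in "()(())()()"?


Input: "()(())()()"
Tracking depth:
  Position 0 '(': depth becomes 1
  Position 1 ')': depth becomes 0
  Position 2 '(': depth becomes 1
  Position 3 '(': depth becomes 2
  Position 4 ')': depth becomes 1
  Position 5 ')': depth becomes 0
  Position 6 '(': depth becomes 1
  Position 7 ')': depth becomes 0
  Position 8 '(': depth becomes 1
  Position 9 ')': depth becomes 0
Maximum depth reached: 2

2


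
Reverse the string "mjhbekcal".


Input: mjhbekcal
Reading characters right to left:
  Position 8: 'l'
  Position 7: 'a'
  Position 6: 'c'
  Position 5: 'k'
  Position 4: 'e'
  Position 3: 'b'
  Position 2: 'h'
  Position 1: 'j'
  Position 0: 'm'
Reversed: lackebhjm

lackebhjm


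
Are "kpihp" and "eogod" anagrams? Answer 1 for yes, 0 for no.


Strings: "kpihp", "eogod"
Sorted first:  hikpp
Sorted second: degoo
Differ at position 0: 'h' vs 'd' => not anagrams

0


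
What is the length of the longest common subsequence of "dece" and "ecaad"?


LCS of "dece" and "ecaad"
DP table:
           e    c    a    a    d
      0    0    0    0    0    0
  d   0    0    0    0    0    1
  e   0    1    1    1    1    1
  c   0    1    2    2    2    2
  e   0    1    2    2    2    2
LCS length = dp[4][5] = 2

2


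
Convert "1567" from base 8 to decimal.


Input: "1567" in base 8
Positional expansion:
  Digit '1' (value 1) x 8^3 = 512
  Digit '5' (value 5) x 8^2 = 320
  Digit '6' (value 6) x 8^1 = 48
  Digit '7' (value 7) x 8^0 = 7
Sum = 887

887


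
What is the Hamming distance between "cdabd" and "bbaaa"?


Comparing "cdabd" and "bbaaa" position by position:
  Position 0: 'c' vs 'b' => differ
  Position 1: 'd' vs 'b' => differ
  Position 2: 'a' vs 'a' => same
  Position 3: 'b' vs 'a' => differ
  Position 4: 'd' vs 'a' => differ
Total differences (Hamming distance): 4

4


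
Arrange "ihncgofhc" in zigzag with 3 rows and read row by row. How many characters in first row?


Zigzag "ihncgofhc" into 3 rows:
Placing characters:
  'i' => row 0
  'h' => row 1
  'n' => row 2
  'c' => row 1
  'g' => row 0
  'o' => row 1
  'f' => row 2
  'h' => row 1
  'c' => row 0
Rows:
  Row 0: "igc"
  Row 1: "hcoh"
  Row 2: "nf"
First row length: 3

3


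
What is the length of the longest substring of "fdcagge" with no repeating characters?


Input: "fdcagge"
Sliding window (track last position of each char):
  Position 0 ('f'): window [0,0] length 1 -- new best
  Position 1 ('d'): window [0,1] length 2 -- new best
  Position 2 ('c'): window [0,2] length 3 -- new best
  Position 3 ('a'): window [0,3] length 4 -- new best
  Position 4 ('g'): window [0,4] length 5 -- new best
  Position 5 ('g'): repeat (last at 4), move window start to 5
  Position 5 ('g'): window [5,5] length 1
  Position 6 ('e'): window [5,6] length 2
Longest substring with no repeats: "fdcag" with length 5

5


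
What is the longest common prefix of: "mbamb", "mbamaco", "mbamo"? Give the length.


Words: mbamb, mbamaco, mbamo
  Position 0: all 'm' => match
  Position 1: all 'b' => match
  Position 2: all 'a' => match
  Position 3: all 'm' => match
  Position 4: ('b', 'a', 'o') => mismatch, stop
LCP = "mbam" (length 4)

4


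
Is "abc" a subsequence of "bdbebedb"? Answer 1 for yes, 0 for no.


Check if "abc" is a subsequence of "bdbebedb"
Greedy scan:
  Position 0 ('b'): no match needed
  Position 1 ('d'): no match needed
  Position 2 ('b'): no match needed
  Position 3 ('e'): no match needed
  Position 4 ('b'): no match needed
  Position 5 ('e'): no match needed
  Position 6 ('d'): no match needed
  Position 7 ('b'): no match needed
Only matched 0/3 characters => not a subsequence

0


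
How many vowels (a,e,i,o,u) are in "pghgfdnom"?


Input: pghgfdnom
Checking each character:
  'p' at position 0: consonant
  'g' at position 1: consonant
  'h' at position 2: consonant
  'g' at position 3: consonant
  'f' at position 4: consonant
  'd' at position 5: consonant
  'n' at position 6: consonant
  'o' at position 7: vowel (running total: 1)
  'm' at position 8: consonant
Total vowels: 1

1


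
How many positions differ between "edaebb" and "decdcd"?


Comparing "edaebb" and "decdcd" position by position:
  Position 0: 'e' vs 'd' => DIFFER
  Position 1: 'd' vs 'e' => DIFFER
  Position 2: 'a' vs 'c' => DIFFER
  Position 3: 'e' vs 'd' => DIFFER
  Position 4: 'b' vs 'c' => DIFFER
  Position 5: 'b' vs 'd' => DIFFER
Positions that differ: 6

6


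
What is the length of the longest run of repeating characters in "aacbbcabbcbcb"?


Input: "aacbbcabbcbcb"
Scanning for longest run:
  Position 1 ('a'): continues run of 'a', length=2
  Position 2 ('c'): new char, reset run to 1
  Position 3 ('b'): new char, reset run to 1
  Position 4 ('b'): continues run of 'b', length=2
  Position 5 ('c'): new char, reset run to 1
  Position 6 ('a'): new char, reset run to 1
  Position 7 ('b'): new char, reset run to 1
  Position 8 ('b'): continues run of 'b', length=2
  Position 9 ('c'): new char, reset run to 1
  Position 10 ('b'): new char, reset run to 1
  Position 11 ('c'): new char, reset run to 1
  Position 12 ('b'): new char, reset run to 1
Longest run: 'a' with length 2

2


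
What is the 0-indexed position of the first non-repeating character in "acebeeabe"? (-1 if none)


Input: acebeeabe
Character frequencies:
  'a': 2
  'b': 2
  'c': 1
  'e': 4
Scanning left to right for freq == 1:
  Position 0 ('a'): freq=2, skip
  Position 1 ('c'): unique! => answer = 1

1


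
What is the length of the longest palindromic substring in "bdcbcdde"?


Input: "bdcbcdde"
Checking substrings for palindromes:
  [1:6] "dcbcd" (len 5) => palindrome
  [2:5] "cbc" (len 3) => palindrome
  [5:7] "dd" (len 2) => palindrome
Longest palindromic substring: "dcbcd" with length 5

5


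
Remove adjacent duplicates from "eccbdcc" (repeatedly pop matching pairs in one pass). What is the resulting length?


Input: eccbdcc
Stack-based adjacent duplicate removal:
  Read 'e': push. Stack: e
  Read 'c': push. Stack: ec
  Read 'c': matches stack top 'c' => pop. Stack: e
  Read 'b': push. Stack: eb
  Read 'd': push. Stack: ebd
  Read 'c': push. Stack: ebdc
  Read 'c': matches stack top 'c' => pop. Stack: ebd
Final stack: "ebd" (length 3)

3


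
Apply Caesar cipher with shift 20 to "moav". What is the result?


Caesar cipher: shift "moav" by 20
  'm' (pos 12) + 20 = pos 6 = 'g'
  'o' (pos 14) + 20 = pos 8 = 'i'
  'a' (pos 0) + 20 = pos 20 = 'u'
  'v' (pos 21) + 20 = pos 15 = 'p'
Result: giup

giup


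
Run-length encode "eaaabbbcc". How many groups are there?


Input: eaaabbbcc
Scanning for consecutive runs:
  Group 1: 'e' x 1 (positions 0-0)
  Group 2: 'a' x 3 (positions 1-3)
  Group 3: 'b' x 3 (positions 4-6)
  Group 4: 'c' x 2 (positions 7-8)
Total groups: 4

4


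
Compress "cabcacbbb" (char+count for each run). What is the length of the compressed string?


Input: cabcacbbb
Runs:
  'c' x 1 => "c1"
  'a' x 1 => "a1"
  'b' x 1 => "b1"
  'c' x 1 => "c1"
  'a' x 1 => "a1"
  'c' x 1 => "c1"
  'b' x 3 => "b3"
Compressed: "c1a1b1c1a1c1b3"
Compressed length: 14

14


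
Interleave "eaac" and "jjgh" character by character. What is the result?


Interleaving "eaac" and "jjgh":
  Position 0: 'e' from first, 'j' from second => "ej"
  Position 1: 'a' from first, 'j' from second => "aj"
  Position 2: 'a' from first, 'g' from second => "ag"
  Position 3: 'c' from first, 'h' from second => "ch"
Result: ejajagch

ejajagch


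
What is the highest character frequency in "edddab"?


Input: edddab
Character counts:
  'a': 1
  'b': 1
  'd': 3
  'e': 1
Maximum frequency: 3

3


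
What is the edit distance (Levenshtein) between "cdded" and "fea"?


Computing edit distance: "cdded" -> "fea"
DP table:
           f    e    a
      0    1    2    3
  c   1    1    2    3
  d   2    2    2    3
  d   3    3    3    3
  e   4    4    3    4
  d   5    5    4    4
Edit distance = dp[5][3] = 4

4


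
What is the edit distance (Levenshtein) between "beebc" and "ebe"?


Computing edit distance: "beebc" -> "ebe"
DP table:
           e    b    e
      0    1    2    3
  b   1    1    1    2
  e   2    1    2    1
  e   3    2    2    2
  b   4    3    2    3
  c   5    4    3    3
Edit distance = dp[5][3] = 3

3


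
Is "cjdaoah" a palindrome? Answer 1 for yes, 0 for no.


Input: cjdaoah
Reversed: haoadjc
  Compare pos 0 ('c') with pos 6 ('h'): MISMATCH
  Compare pos 1 ('j') with pos 5 ('a'): MISMATCH
  Compare pos 2 ('d') with pos 4 ('o'): MISMATCH
Result: not a palindrome

0


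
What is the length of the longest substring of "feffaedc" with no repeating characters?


Input: "feffaedc"
Sliding window (track last position of each char):
  Position 0 ('f'): window [0,0] length 1 -- new best
  Position 1 ('e'): window [0,1] length 2 -- new best
  Position 2 ('f'): repeat (last at 0), move window start to 1
  Position 2 ('f'): window [1,2] length 2
  Position 3 ('f'): repeat (last at 2), move window start to 3
  Position 3 ('f'): window [3,3] length 1
  Position 4 ('a'): window [3,4] length 2
  Position 5 ('e'): window [3,5] length 3 -- new best
  Position 6 ('d'): window [3,6] length 4 -- new best
  Position 7 ('c'): window [3,7] length 5 -- new best
Longest substring with no repeats: "faedc" with length 5

5


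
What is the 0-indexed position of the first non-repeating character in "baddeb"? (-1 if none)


Input: baddeb
Character frequencies:
  'a': 1
  'b': 2
  'd': 2
  'e': 1
Scanning left to right for freq == 1:
  Position 0 ('b'): freq=2, skip
  Position 1 ('a'): unique! => answer = 1

1


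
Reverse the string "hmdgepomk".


Input: hmdgepomk
Reading characters right to left:
  Position 8: 'k'
  Position 7: 'm'
  Position 6: 'o'
  Position 5: 'p'
  Position 4: 'e'
  Position 3: 'g'
  Position 2: 'd'
  Position 1: 'm'
  Position 0: 'h'
Reversed: kmopegdmh

kmopegdmh


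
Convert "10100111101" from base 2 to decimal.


Input: "10100111101" in base 2
Positional expansion:
  Digit '1' (value 1) x 2^10 = 1024
  Digit '0' (value 0) x 2^9 = 0
  Digit '1' (value 1) x 2^8 = 256
  Digit '0' (value 0) x 2^7 = 0
  Digit '0' (value 0) x 2^6 = 0
  Digit '1' (value 1) x 2^5 = 32
  Digit '1' (value 1) x 2^4 = 16
  Digit '1' (value 1) x 2^3 = 8
  Digit '1' (value 1) x 2^2 = 4
  Digit '0' (value 0) x 2^1 = 0
  Digit '1' (value 1) x 2^0 = 1
Sum = 1341

1341


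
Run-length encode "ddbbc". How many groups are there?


Input: ddbbc
Scanning for consecutive runs:
  Group 1: 'd' x 2 (positions 0-1)
  Group 2: 'b' x 2 (positions 2-3)
  Group 3: 'c' x 1 (positions 4-4)
Total groups: 3

3


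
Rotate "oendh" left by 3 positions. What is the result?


Input: "oendh", rotate left by 3
First 3 characters: "oen"
Remaining characters: "dh"
Concatenate remaining + first: "dh" + "oen" = "dhoen"

dhoen


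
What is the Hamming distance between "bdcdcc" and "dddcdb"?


Comparing "bdcdcc" and "dddcdb" position by position:
  Position 0: 'b' vs 'd' => differ
  Position 1: 'd' vs 'd' => same
  Position 2: 'c' vs 'd' => differ
  Position 3: 'd' vs 'c' => differ
  Position 4: 'c' vs 'd' => differ
  Position 5: 'c' vs 'b' => differ
Total differences (Hamming distance): 5

5
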